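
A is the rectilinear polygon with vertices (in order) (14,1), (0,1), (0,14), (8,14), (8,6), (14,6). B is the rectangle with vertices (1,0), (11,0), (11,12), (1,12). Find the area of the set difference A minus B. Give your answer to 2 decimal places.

|A| = 134, |A∩B| = 92.
|A ∖ B| = |A| − |A∩B| = 134 − 92 = 42.00.

42.00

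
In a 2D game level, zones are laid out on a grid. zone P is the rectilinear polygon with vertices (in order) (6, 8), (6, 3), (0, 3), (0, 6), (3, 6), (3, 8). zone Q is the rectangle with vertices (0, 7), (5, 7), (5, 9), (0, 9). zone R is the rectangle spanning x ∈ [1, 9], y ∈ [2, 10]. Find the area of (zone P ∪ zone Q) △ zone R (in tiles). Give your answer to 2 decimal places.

|zone P ∪ zone Q| = 32.
|(zone P ∪ zone Q) ∩ zone R| = 27.
|(zone P ∪ zone Q) △ zone R| = 32 + 64 − 54 = 42.00.

42.00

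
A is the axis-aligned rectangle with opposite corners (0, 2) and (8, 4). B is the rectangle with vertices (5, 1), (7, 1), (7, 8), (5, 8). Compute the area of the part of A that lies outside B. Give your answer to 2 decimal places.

|A∩B|: x∈[5,7], y∈[2,4] → 2·2 = 4.
|A| = 16.
|A ∖ B| = |A| − |A∩B| = 16 − 4 = 12.00.

12.00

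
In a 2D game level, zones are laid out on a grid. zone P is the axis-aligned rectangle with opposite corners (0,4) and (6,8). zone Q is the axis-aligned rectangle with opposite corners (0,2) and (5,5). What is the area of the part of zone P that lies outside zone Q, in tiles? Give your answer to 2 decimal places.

19.00

|zone P∩zone Q|: x∈[0,5], y∈[4,5] → 5·1 = 5.
|zone P| = 24.
|zone P ∖ zone Q| = |zone P| − |zone P∩zone Q| = 24 − 5 = 19.00.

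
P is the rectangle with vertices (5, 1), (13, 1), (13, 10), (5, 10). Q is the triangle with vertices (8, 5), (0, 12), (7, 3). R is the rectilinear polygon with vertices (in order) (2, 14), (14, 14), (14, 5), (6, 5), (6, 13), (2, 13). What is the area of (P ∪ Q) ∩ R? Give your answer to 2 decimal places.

The region (P ∪ Q) ∩ R is the polygon with vertices (13,10), (13,5), (6,5), (6,10).
By the shoelace formula its area is 35.00.

35.00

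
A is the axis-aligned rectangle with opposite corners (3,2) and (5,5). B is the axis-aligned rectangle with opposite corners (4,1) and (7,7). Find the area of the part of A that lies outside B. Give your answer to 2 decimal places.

|A∩B|: x∈[4,5], y∈[2,5] → 1·3 = 3.
|A| = 6.
|A ∖ B| = |A| − |A∩B| = 6 − 3 = 3.00.

3.00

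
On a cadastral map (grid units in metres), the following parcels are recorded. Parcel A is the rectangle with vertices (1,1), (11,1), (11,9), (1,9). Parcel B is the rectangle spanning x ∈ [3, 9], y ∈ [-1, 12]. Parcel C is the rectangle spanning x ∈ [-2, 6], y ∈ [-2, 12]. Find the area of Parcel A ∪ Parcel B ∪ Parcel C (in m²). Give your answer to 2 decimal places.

By inclusion–exclusion:
Individual areas: |Parcel A| = 80, |Parcel B| = 78, |Parcel C| = 112.
|Parcel A∩Parcel B|: x∈[3,9], y∈[1,9] → 6·8 = 48.
|Parcel A∩Parcel C|: x∈[1,6], y∈[1,9] → 5·8 = 40.
|Parcel B∩Parcel C|: x∈[3,6], y∈[-1,12] → 3·13 = 39.
|Parcel A∩Parcel B∩Parcel C| = 24.
|Parcel A ∪ Parcel B ∪ Parcel C| = 270 − 127 + 24 = 167.00.

167.00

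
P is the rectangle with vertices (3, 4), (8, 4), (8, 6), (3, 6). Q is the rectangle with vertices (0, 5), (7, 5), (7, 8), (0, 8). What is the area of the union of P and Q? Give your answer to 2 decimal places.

By inclusion–exclusion:
Individual areas: |P| = 10, |Q| = 21.
|P∩Q|: x∈[3,7], y∈[5,6] → 4·1 = 4.
|P ∪ Q| = 31 − 4 = 27.00.

27.00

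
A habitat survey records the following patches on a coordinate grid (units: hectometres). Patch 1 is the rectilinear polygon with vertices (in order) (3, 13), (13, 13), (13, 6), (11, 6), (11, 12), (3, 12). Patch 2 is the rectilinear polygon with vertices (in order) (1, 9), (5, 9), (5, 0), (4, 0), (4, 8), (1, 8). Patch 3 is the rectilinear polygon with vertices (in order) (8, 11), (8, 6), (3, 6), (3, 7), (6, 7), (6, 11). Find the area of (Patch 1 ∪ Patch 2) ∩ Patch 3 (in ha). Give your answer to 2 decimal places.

The region (Patch 1 ∪ Patch 2) ∩ Patch 3 is the polygon with vertices (5,6), (4,6), (4,7), (5,7).
By the shoelace formula its area is 1.00.

1.00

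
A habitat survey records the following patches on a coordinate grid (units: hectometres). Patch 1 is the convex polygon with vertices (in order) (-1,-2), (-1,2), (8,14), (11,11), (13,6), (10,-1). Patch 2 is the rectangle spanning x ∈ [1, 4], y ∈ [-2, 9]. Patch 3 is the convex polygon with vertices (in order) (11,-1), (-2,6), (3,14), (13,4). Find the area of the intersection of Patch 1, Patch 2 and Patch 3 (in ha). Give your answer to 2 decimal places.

9.27

The intersection is the polygon with vertices (4,2.769), (1,4.385), (1,4.667), (4,8.667).
By the shoelace formula its area is 9.27.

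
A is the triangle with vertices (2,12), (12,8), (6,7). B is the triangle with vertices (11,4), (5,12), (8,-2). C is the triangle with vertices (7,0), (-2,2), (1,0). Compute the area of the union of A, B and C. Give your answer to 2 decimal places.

By inclusion–exclusion:
Individual areas: |A| = 17, |B| = 30, |C| = 6.
|A∩B| = 5.534.
|A∩C| = 0.
|B∩C| = 0.
|A∩B∩C| = 0.
|A ∪ B ∪ C| = 53 − 5.534 + 0 = 47.47.

47.47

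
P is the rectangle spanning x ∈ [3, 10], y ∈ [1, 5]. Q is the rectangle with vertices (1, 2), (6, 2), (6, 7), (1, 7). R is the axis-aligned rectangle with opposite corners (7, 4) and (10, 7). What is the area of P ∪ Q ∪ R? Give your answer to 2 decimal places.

50.00

By inclusion–exclusion:
Individual areas: |P| = 28, |Q| = 25, |R| = 9.
|P∩Q|: x∈[3,6], y∈[2,5] → 3·3 = 9.
|P∩R|: x∈[7,10], y∈[4,5] → 3·1 = 3.
|Q∩R| = 0 (no overlap).
|P∩Q∩R| = 0.
|P ∪ Q ∪ R| = 62 − 12 + 0 = 50.00.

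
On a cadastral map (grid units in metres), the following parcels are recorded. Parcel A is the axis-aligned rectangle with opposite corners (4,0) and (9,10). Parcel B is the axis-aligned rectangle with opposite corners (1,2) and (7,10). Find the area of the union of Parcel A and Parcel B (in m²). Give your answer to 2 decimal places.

74.00

By inclusion–exclusion:
Individual areas: |Parcel A| = 50, |Parcel B| = 48.
|Parcel A∩Parcel B|: x∈[4,7], y∈[2,10] → 3·8 = 24.
|Parcel A ∪ Parcel B| = 98 − 24 = 74.00.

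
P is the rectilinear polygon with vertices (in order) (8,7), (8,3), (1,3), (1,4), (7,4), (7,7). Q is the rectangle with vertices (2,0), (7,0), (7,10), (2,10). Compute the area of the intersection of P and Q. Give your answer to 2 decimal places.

5.00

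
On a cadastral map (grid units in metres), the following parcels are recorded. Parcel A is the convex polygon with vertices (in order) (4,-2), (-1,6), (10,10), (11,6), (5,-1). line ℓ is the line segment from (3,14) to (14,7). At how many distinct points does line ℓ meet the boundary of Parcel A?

The segment meets the boundary at (10.135,9.459), (9.545,9.835).

2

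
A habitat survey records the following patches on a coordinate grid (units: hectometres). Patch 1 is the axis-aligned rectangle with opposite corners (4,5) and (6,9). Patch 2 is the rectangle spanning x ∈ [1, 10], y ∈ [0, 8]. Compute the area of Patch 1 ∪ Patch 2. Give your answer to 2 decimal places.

By inclusion–exclusion:
Individual areas: |Patch 1| = 8, |Patch 2| = 72.
|Patch 1∩Patch 2|: x∈[4,6], y∈[5,8] → 2·3 = 6.
|Patch 1 ∪ Patch 2| = 80 − 6 = 74.00.

74.00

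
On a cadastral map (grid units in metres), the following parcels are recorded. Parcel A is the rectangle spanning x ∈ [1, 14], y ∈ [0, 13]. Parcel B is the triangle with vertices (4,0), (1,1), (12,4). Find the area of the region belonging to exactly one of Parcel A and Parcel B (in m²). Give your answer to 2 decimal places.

|Parcel A| = 169, |Parcel B| = 10, |Parcel A∩Parcel B| = 10.
|Parcel A △ Parcel B| = |Parcel A| + |Parcel B| − 2·|Parcel A∩Parcel B| = 169 + 10 − 20 = 159.00.

159.00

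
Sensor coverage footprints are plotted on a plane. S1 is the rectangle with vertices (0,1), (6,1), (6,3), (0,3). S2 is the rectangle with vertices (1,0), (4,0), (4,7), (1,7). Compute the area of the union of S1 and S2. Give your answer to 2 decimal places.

27.00

By inclusion–exclusion:
Individual areas: |S1| = 12, |S2| = 21.
|S1∩S2|: x∈[1,4], y∈[1,3] → 3·2 = 6.
|S1 ∪ S2| = 33 − 6 = 27.00.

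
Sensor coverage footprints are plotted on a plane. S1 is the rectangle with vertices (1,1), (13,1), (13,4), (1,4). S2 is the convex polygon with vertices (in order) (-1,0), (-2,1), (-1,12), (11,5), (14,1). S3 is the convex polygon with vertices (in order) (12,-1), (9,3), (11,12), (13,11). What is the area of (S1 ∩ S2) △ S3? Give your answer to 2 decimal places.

|S1 ∩ S2| = 34.9583.
|(S1 ∩ S2) ∩ S3| = 7.9972.
|(S1 ∩ S2) △ S3| = 34.9583 + 30 − 15.9944 = 48.96.

48.96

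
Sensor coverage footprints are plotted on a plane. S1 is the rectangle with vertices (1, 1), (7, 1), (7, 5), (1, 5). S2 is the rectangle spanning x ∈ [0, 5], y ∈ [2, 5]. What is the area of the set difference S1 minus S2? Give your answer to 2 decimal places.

12.00

|S1∩S2|: x∈[1,5], y∈[2,5] → 4·3 = 12.
|S1| = 24.
|S1 ∖ S2| = |S1| − |S1∩S2| = 24 − 12 = 12.00.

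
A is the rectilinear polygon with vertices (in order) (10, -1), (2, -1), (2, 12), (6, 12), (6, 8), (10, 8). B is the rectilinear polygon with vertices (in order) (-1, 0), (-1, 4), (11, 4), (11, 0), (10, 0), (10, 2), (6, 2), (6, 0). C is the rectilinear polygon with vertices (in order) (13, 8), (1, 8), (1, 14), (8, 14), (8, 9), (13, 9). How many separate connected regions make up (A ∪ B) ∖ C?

(A ∪ B) ∖ C is a single connected region.

1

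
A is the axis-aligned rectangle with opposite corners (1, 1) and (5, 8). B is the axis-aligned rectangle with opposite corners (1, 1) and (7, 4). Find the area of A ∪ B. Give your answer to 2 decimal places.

By inclusion–exclusion:
Individual areas: |A| = 28, |B| = 18.
|A∩B|: x∈[1,5], y∈[1,4] → 4·3 = 12.
|A ∪ B| = 46 − 12 = 34.00.

34.00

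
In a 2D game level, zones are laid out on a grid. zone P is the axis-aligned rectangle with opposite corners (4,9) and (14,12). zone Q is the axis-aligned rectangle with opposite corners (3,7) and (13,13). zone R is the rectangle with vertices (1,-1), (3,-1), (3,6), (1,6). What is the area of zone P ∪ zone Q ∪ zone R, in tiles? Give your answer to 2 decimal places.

77.00

By inclusion–exclusion:
Individual areas: |zone P| = 30, |zone Q| = 60, |zone R| = 14.
|zone P∩zone Q|: x∈[4,13], y∈[9,12] → 9·3 = 27.
|zone P∩zone R| = 0 (no overlap).
|zone Q∩zone R| = 0 (no overlap).
|zone P∩zone Q∩zone R| = 0.
|zone P ∪ zone Q ∪ zone R| = 104 − 27 + 0 = 77.00.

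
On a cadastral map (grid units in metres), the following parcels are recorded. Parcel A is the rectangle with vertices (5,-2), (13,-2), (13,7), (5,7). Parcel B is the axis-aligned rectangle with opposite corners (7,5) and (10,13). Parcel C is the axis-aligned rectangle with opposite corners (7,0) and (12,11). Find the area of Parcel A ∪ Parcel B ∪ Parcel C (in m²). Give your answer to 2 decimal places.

98.00

By inclusion–exclusion:
Individual areas: |Parcel A| = 72, |Parcel B| = 24, |Parcel C| = 55.
|Parcel A∩Parcel B|: x∈[7,10], y∈[5,7] → 3·2 = 6.
|Parcel A∩Parcel C|: x∈[7,12], y∈[0,7] → 5·7 = 35.
|Parcel B∩Parcel C|: x∈[7,10], y∈[5,11] → 3·6 = 18.
|Parcel A∩Parcel B∩Parcel C| = 6.
|Parcel A ∪ Parcel B ∪ Parcel C| = 151 − 59 + 6 = 98.00.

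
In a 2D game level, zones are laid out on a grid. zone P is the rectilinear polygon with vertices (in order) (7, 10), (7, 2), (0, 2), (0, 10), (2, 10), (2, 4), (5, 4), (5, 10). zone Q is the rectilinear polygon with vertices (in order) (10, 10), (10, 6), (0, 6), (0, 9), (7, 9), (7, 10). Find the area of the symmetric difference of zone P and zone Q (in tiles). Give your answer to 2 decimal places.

47.00

|zone P| = 38, |zone Q| = 33, |zone P∩zone Q| = 12.
|zone P △ zone Q| = |zone P| + |zone Q| − 2·|zone P∩zone Q| = 38 + 33 − 24 = 47.00.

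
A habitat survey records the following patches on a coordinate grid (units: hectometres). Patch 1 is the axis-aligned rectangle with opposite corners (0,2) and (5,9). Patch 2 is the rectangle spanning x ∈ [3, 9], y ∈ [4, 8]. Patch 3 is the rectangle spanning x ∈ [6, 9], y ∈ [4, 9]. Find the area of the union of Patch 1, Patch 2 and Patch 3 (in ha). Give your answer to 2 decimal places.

By inclusion–exclusion:
Individual areas: |Patch 1| = 35, |Patch 2| = 24, |Patch 3| = 15.
|Patch 1∩Patch 2|: x∈[3,5], y∈[4,8] → 2·4 = 8.
|Patch 1∩Patch 3| = 0 (no overlap).
|Patch 2∩Patch 3|: x∈[6,9], y∈[4,8] → 3·4 = 12.
|Patch 1∩Patch 2∩Patch 3| = 0.
|Patch 1 ∪ Patch 2 ∪ Patch 3| = 74 − 20 + 0 = 54.00.

54.00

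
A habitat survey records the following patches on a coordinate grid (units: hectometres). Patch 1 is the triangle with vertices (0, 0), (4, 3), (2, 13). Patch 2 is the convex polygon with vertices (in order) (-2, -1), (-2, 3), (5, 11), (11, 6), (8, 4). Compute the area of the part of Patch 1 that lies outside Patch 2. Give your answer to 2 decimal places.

5.15

|Patch 1| = 23, |Patch 1∩Patch 2| = 17.8509.
|Patch 1 ∖ Patch 2| = |Patch 1| − |Patch 1∩Patch 2| = 23 − 17.8509 = 5.15.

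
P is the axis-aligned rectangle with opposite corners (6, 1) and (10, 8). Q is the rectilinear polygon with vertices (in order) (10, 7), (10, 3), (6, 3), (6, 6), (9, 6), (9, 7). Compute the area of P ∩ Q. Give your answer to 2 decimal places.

13.00

The intersection is the polygon with vertices (10,3), (6,3), (6,6), (9,6), (9,7), (10,7).
By the shoelace formula its area is 13.00.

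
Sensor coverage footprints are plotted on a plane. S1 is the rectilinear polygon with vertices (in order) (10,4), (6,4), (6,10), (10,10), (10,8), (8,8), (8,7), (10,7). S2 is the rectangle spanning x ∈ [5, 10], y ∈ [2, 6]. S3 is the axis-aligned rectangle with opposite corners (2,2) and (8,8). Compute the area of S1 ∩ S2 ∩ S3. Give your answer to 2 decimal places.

4.00

The intersection is the polygon with vertices (6,6), (8,6), (8,4), (6,4).
By the shoelace formula its area is 4.00.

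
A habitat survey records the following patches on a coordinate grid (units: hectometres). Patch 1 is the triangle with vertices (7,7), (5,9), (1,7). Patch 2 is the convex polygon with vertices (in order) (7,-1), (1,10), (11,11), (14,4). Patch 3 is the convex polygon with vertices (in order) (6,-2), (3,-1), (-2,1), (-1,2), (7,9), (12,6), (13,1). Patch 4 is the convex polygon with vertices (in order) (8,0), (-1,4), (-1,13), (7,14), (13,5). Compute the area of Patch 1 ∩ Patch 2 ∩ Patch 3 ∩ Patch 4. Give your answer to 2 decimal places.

1.22

The intersection is the polygon with vertices (4.714,7), (5.933,8.067), (7,7).
By the shoelace formula its area is 1.22.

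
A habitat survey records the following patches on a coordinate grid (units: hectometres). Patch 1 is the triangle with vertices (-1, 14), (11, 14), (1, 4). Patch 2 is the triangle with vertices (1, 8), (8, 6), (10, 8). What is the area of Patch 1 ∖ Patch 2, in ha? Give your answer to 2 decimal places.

|Patch 1| = 60, |Patch 1∩Patch 2| = 1.7778.
|Patch 1 ∖ Patch 2| = |Patch 1| − |Patch 1∩Patch 2| = 60 − 1.7778 = 58.22.

58.22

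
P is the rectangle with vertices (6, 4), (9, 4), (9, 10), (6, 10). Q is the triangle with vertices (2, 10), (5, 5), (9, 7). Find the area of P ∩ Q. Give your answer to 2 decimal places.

The intersection is the polygon with vertices (6,8.286), (9,7), (6,5.5).
By the shoelace formula its area is 4.18.

4.18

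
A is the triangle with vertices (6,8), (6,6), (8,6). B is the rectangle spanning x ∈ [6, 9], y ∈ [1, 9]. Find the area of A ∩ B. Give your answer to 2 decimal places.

The intersection is the polygon with vertices (6,8), (8,6), (6,6).
By the shoelace formula its area is 2.00.

2.00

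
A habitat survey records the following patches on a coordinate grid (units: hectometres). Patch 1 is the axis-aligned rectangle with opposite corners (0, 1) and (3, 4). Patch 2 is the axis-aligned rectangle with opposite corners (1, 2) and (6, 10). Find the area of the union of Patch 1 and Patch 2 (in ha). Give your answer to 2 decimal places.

45.00

By inclusion–exclusion:
Individual areas: |Patch 1| = 9, |Patch 2| = 40.
|Patch 1∩Patch 2|: x∈[1,3], y∈[2,4] → 2·2 = 4.
|Patch 1 ∪ Patch 2| = 49 − 4 = 45.00.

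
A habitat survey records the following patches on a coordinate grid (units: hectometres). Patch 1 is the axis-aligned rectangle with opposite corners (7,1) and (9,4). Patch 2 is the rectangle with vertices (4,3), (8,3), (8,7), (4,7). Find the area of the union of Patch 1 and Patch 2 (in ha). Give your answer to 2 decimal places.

21.00

By inclusion–exclusion:
Individual areas: |Patch 1| = 6, |Patch 2| = 16.
|Patch 1∩Patch 2|: x∈[7,8], y∈[3,4] → 1·1 = 1.
|Patch 1 ∪ Patch 2| = 22 − 1 = 21.00.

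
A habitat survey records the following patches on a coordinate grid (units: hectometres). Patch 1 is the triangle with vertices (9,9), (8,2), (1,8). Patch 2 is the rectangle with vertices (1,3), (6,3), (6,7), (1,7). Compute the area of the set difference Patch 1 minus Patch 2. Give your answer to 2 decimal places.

21.20

|Patch 1| = 27.5, |Patch 1∩Patch 2| = 6.2976.
|Patch 1 ∖ Patch 2| = |Patch 1| − |Patch 1∩Patch 2| = 27.5 − 6.2976 = 21.20.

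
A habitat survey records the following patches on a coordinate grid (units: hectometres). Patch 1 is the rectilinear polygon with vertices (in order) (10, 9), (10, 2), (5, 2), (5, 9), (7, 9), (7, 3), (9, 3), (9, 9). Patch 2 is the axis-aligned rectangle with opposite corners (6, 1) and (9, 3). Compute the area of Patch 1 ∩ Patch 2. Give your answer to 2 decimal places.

The intersection is the polygon with vertices (6,2), (6,3), (7,3), (9,3), (9,2).
By the shoelace formula its area is 3.00.

3.00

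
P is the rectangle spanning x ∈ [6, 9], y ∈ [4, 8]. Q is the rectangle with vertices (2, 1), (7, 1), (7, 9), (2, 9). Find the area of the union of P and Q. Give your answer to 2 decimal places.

48.00

By inclusion–exclusion:
Individual areas: |P| = 12, |Q| = 40.
|P∩Q|: x∈[6,7], y∈[4,8] → 1·4 = 4.
|P ∪ Q| = 52 − 4 = 48.00.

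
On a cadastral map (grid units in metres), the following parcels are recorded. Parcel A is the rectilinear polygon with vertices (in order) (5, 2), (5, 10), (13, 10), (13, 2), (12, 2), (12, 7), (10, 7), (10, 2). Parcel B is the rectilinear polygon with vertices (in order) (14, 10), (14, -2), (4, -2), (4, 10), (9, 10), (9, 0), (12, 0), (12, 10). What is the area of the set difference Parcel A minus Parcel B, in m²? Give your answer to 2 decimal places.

14.00

|Parcel A| = 54, |Parcel A∩Parcel B| = 40.
|Parcel A ∖ Parcel B| = |Parcel A| − |Parcel A∩Parcel B| = 54 − 40 = 14.00.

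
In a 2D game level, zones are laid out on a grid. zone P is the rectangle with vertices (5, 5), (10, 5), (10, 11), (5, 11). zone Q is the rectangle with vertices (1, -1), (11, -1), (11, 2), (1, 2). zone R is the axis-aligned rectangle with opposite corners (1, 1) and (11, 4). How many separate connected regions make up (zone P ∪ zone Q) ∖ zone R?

(zone P ∪ zone Q) ∖ zone R splits into 2 disjoint pieces (area 30, area 20).

2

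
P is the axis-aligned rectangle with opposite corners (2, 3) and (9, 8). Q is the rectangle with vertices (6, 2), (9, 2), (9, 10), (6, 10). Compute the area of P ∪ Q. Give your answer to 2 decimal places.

By inclusion–exclusion:
Individual areas: |P| = 35, |Q| = 24.
|P∩Q|: x∈[6,9], y∈[3,8] → 3·5 = 15.
|P ∪ Q| = 59 − 15 = 44.00.

44.00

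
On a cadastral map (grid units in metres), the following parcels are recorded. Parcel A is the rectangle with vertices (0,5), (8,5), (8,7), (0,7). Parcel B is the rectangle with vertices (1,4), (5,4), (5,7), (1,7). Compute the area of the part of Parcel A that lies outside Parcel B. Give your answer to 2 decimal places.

|Parcel A∩Parcel B|: x∈[1,5], y∈[5,7] → 4·2 = 8.
|Parcel A| = 16.
|Parcel A ∖ Parcel B| = |Parcel A| − |Parcel A∩Parcel B| = 16 − 8 = 8.00.

8.00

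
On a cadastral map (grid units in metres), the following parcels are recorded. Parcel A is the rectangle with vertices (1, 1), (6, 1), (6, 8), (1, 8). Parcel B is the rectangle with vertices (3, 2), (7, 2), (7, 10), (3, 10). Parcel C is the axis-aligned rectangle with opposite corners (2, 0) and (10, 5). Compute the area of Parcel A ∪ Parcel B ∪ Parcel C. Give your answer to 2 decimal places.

By inclusion–exclusion:
Individual areas: |Parcel A| = 35, |Parcel B| = 32, |Parcel C| = 40.
|Parcel A∩Parcel B|: x∈[3,6], y∈[2,8] → 3·6 = 18.
|Parcel A∩Parcel C|: x∈[2,6], y∈[1,5] → 4·4 = 16.
|Parcel B∩Parcel C|: x∈[3,7], y∈[2,5] → 4·3 = 12.
|Parcel A∩Parcel B∩Parcel C| = 9.
|Parcel A ∪ Parcel B ∪ Parcel C| = 107 − 46 + 9 = 70.00.

70.00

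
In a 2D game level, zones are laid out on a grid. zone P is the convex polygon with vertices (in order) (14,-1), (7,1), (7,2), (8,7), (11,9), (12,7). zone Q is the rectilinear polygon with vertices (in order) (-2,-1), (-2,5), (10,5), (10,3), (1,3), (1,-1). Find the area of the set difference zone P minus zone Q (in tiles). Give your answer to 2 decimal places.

|zone P| = 42.5, |zone P∩zone Q| = 5.2.
|zone P ∖ zone Q| = |zone P| − |zone P∩zone Q| = 42.5 − 5.2 = 37.30.

37.30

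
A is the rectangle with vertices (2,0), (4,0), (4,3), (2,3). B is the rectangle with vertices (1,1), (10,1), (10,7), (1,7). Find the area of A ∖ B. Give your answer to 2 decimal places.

2.00

|A∩B|: x∈[2,4], y∈[1,3] → 2·2 = 4.
|A| = 6.
|A ∖ B| = |A| − |A∩B| = 6 − 4 = 2.00.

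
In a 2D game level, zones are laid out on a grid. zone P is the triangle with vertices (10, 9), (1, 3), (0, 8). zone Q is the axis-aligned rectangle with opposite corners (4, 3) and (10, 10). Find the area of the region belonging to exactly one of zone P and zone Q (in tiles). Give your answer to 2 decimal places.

47.10

|zone P| = 25.5, |zone Q| = 42, |zone P∩zone Q| = 10.2.
|zone P △ zone Q| = |zone P| + |zone Q| − 2·|zone P∩zone Q| = 25.5 + 42 − 20.4 = 47.10.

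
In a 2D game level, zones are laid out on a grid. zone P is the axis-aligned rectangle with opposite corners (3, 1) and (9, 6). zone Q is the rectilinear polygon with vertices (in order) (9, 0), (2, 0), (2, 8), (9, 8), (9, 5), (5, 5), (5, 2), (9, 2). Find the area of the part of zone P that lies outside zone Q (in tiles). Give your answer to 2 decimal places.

|zone P| = 30, |zone P∩zone Q| = 18.
|zone P ∖ zone Q| = |zone P| − |zone P∩zone Q| = 30 − 18 = 12.00.

12.00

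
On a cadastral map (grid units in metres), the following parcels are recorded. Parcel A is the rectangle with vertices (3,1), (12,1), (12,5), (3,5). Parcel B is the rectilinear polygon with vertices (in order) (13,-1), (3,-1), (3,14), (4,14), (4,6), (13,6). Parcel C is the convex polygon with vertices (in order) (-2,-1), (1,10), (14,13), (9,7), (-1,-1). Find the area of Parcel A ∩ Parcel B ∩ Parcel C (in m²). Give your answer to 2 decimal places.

4.90

The intersection is the polygon with vertices (3,5), (6.5,5), (3,2.2).
By the shoelace formula its area is 4.90.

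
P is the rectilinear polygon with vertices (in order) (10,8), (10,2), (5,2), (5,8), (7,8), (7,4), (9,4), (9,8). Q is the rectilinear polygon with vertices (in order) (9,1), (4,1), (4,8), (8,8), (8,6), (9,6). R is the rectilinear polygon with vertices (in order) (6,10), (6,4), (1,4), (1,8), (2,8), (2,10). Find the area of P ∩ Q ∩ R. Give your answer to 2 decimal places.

4.00

The intersection is the polygon with vertices (5,8), (6,8), (6,4), (5,4).
By the shoelace formula its area is 4.00.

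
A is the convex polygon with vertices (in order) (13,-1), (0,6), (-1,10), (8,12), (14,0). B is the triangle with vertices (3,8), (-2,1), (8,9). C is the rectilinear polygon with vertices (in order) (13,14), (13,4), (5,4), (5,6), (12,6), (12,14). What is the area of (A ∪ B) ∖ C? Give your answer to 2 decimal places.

|A ∪ B| = 99.27.
|(A ∪ B) ∩ C| = 13.
|(A ∪ B) ∖ C| = 99.27 − 13 = 86.27.

86.27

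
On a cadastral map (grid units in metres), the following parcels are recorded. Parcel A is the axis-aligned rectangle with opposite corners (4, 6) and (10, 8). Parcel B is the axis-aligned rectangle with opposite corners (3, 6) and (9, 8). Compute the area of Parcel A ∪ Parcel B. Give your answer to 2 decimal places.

14.00

By inclusion–exclusion:
Individual areas: |Parcel A| = 12, |Parcel B| = 12.
|Parcel A∩Parcel B|: x∈[4,9], y∈[6,8] → 5·2 = 10.
|Parcel A ∪ Parcel B| = 24 − 10 = 14.00.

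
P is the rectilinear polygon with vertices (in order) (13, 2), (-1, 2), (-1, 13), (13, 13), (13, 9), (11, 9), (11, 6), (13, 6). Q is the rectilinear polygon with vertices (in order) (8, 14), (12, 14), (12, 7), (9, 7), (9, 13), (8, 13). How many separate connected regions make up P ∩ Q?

P ∩ Q is a single connected region.

1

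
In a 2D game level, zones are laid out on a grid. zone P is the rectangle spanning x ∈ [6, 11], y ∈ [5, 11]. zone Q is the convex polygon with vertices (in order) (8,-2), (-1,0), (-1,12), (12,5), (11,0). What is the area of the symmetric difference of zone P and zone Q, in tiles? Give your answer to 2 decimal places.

|zone P| = 30, |zone Q| = 120, |zone P∩zone Q| = 9.4231.
|zone P △ zone Q| = |zone P| + |zone Q| − 2·|zone P∩zone Q| = 30 + 120 − 18.8462 = 131.15.

131.15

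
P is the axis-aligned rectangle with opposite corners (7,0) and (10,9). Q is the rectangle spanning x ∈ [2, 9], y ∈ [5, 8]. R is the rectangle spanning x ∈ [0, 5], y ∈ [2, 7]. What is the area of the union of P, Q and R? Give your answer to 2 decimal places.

By inclusion–exclusion:
Individual areas: |P| = 27, |Q| = 21, |R| = 25.
|P∩Q|: x∈[7,9], y∈[5,8] → 2·3 = 6.
|P∩R| = 0 (no overlap).
|Q∩R|: x∈[2,5], y∈[5,7] → 3·2 = 6.
|P∩Q∩R| = 0.
|P ∪ Q ∪ R| = 73 − 12 + 0 = 61.00.

61.00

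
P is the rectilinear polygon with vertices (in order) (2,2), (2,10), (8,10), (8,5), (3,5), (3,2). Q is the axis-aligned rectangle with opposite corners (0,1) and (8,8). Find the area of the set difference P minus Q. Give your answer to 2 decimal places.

|P| = 33, |P∩Q| = 21.
|P ∖ Q| = |P| − |P∩Q| = 33 − 21 = 12.00.

12.00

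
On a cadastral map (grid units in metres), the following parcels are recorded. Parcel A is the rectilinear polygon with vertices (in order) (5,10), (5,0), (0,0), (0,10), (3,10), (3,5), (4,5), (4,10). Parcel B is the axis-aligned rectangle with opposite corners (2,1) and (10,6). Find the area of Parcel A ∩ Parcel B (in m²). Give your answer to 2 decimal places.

14.00

The intersection is the polygon with vertices (5,1), (2,1), (2,6), (3,6), (3,5), (4,5), (4,6), (5,6).
By the shoelace formula its area is 14.00.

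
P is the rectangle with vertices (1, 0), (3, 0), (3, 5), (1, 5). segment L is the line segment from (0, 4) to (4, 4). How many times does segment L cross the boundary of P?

The segment meets the boundary at (3,4), (1,4).

2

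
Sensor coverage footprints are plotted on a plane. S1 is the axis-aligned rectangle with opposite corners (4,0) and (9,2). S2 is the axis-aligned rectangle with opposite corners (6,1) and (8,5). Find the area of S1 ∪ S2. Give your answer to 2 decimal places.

By inclusion–exclusion:
Individual areas: |S1| = 10, |S2| = 8.
|S1∩S2|: x∈[6,8], y∈[1,2] → 2·1 = 2.
|S1 ∪ S2| = 18 − 2 = 16.00.

16.00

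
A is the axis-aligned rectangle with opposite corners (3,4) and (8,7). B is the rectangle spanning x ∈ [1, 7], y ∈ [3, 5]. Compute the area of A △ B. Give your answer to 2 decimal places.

19.00

|A∩B|: x∈[3,7], y∈[4,5] → 4·1 = 4.
|A △ B| = |A| + |B| − 2·|A∩B| = 15 + 12 − 8 = 19.00.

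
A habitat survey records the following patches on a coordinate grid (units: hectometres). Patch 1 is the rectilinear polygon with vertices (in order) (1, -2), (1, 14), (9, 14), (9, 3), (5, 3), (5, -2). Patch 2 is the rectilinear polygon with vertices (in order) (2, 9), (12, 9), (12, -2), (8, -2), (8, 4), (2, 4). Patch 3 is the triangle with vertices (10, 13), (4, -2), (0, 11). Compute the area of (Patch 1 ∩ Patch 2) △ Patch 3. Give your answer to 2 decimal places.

51.08

|Patch 1 ∩ Patch 2| = 36.
|(Patch 1 ∩ Patch 2) ∩ Patch 3| = 26.9615.
|(Patch 1 ∩ Patch 2) △ Patch 3| = 36 + 69 − 53.9231 = 51.08.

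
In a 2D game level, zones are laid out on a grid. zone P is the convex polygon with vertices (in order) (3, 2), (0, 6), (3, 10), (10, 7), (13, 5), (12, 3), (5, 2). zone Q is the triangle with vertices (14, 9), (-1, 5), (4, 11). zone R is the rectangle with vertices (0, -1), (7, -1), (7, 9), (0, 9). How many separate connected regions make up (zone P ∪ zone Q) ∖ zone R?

(zone P ∪ zone Q) ∖ zone R splits into 2 disjoint pieces (area 0.4667, area 41.0798).

2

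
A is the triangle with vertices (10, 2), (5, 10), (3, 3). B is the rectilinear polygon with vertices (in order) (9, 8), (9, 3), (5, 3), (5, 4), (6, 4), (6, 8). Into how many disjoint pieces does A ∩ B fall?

1

A ∩ B is a single connected region.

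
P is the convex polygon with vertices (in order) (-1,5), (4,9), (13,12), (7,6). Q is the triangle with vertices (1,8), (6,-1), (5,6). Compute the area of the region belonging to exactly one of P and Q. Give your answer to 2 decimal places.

|P| = 31.5, |Q| = 13, |P∩Q| = 3.6632.
|P △ Q| = |P| + |Q| − 2·|P∩Q| = 31.5 + 13 − 7.3264 = 37.17.

37.17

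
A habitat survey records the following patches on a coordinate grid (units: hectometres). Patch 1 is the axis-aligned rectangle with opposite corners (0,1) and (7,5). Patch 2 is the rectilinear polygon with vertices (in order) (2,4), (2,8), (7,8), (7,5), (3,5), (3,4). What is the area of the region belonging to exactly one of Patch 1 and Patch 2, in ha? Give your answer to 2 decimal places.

|Patch 1| = 28, |Patch 2| = 16, |Patch 1∩Patch 2| = 1.
|Patch 1 △ Patch 2| = |Patch 1| + |Patch 2| − 2·|Patch 1∩Patch 2| = 28 + 16 − 2 = 42.00.

42.00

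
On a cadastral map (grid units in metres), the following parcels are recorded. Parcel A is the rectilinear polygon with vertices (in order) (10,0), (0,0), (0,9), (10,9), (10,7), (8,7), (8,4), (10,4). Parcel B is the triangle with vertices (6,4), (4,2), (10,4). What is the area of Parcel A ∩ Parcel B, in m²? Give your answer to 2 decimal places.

4.00

The intersection is the polygon with vertices (10,4), (4,2), (6,4), (8,4).
By the shoelace formula its area is 4.00.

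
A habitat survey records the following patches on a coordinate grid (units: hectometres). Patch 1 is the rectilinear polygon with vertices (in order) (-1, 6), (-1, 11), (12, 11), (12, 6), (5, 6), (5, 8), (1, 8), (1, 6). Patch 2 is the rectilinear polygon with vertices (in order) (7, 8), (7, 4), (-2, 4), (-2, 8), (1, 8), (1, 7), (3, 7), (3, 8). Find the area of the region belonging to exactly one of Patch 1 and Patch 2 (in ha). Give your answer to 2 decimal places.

|Patch 1| = 57, |Patch 2| = 34, |Patch 1∩Patch 2| = 8.
|Patch 1 △ Patch 2| = |Patch 1| + |Patch 2| − 2·|Patch 1∩Patch 2| = 57 + 34 − 16 = 75.00.

75.00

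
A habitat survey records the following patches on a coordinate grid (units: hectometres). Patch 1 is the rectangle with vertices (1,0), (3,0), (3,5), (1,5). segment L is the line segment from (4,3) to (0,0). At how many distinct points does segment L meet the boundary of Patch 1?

2

The segment meets the boundary at (1,0.75), (3,2.25).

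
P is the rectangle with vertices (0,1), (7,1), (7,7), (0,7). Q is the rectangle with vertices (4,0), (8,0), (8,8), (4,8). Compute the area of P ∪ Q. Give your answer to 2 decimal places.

56.00

By inclusion–exclusion:
Individual areas: |P| = 42, |Q| = 32.
|P∩Q|: x∈[4,7], y∈[1,7] → 3·6 = 18.
|P ∪ Q| = 74 − 18 = 56.00.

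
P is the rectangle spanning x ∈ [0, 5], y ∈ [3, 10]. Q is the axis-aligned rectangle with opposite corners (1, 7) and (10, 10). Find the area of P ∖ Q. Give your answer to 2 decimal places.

23.00

|P∩Q|: x∈[1,5], y∈[7,10] → 4·3 = 12.
|P| = 35.
|P ∖ Q| = |P| − |P∩Q| = 35 − 12 = 23.00.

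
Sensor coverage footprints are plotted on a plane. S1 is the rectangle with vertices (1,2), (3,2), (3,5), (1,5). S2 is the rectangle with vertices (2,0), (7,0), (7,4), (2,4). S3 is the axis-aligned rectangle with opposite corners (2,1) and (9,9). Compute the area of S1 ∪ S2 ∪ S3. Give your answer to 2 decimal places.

By inclusion–exclusion:
Individual areas: |S1| = 6, |S2| = 20, |S3| = 56.
|S1∩S2|: x∈[2,3], y∈[2,4] → 1·2 = 2.
|S1∩S3|: x∈[2,3], y∈[2,5] → 1·3 = 3.
|S2∩S3|: x∈[2,7], y∈[1,4] → 5·3 = 15.
|S1∩S2∩S3| = 2.
|S1 ∪ S2 ∪ S3| = 82 − 20 + 2 = 64.00.

64.00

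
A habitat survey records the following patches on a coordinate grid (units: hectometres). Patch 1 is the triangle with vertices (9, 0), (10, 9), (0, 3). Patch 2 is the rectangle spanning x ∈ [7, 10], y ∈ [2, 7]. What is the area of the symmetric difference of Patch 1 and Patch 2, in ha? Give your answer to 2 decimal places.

32.00

|Patch 1| = 42, |Patch 2| = 15, |Patch 1∩Patch 2| = 12.5.
|Patch 1 △ Patch 2| = |Patch 1| + |Patch 2| − 2·|Patch 1∩Patch 2| = 42 + 15 − 25 = 32.00.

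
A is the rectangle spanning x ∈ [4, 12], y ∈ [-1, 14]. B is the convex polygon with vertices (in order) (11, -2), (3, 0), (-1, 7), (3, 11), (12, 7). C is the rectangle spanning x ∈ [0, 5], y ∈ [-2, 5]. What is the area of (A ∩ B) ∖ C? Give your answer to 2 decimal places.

|A ∩ B| = 73.5417.
|(A ∩ B) ∩ C| = 5.375.
|(A ∩ B) ∖ C| = 73.5417 − 5.375 = 68.17.

68.17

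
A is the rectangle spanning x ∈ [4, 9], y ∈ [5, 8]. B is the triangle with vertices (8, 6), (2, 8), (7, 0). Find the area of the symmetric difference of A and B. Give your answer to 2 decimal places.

20.83

|A| = 15, |B| = 19, |A∩B| = 6.5833.
|A △ B| = |A| + |B| − 2·|A∩B| = 15 + 19 − 13.1667 = 20.83.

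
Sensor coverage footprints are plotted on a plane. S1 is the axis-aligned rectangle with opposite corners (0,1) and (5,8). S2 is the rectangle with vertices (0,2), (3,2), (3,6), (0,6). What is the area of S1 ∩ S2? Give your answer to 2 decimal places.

|S1∩S2|: x∈[0,3], y∈[2,6] → 3·4 = 12.

12.00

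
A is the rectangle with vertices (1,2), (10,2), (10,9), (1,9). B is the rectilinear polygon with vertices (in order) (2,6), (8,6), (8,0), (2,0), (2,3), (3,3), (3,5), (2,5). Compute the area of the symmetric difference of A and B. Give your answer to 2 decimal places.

53.00

|A| = 63, |B| = 34, |A∩B| = 22.
|A △ B| = |A| + |B| − 2·|A∩B| = 63 + 34 − 44 = 53.00.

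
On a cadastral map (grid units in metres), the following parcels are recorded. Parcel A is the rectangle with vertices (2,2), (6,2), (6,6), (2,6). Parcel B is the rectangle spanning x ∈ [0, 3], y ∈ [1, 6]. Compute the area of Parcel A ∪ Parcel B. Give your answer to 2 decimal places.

By inclusion–exclusion:
Individual areas: |Parcel A| = 16, |Parcel B| = 15.
|Parcel A∩Parcel B|: x∈[2,3], y∈[2,6] → 1·4 = 4.
|Parcel A ∪ Parcel B| = 31 − 4 = 27.00.

27.00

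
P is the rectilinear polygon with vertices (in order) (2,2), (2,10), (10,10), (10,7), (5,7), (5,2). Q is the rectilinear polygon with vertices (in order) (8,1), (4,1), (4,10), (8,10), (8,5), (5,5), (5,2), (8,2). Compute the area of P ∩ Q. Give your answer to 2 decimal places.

The intersection is the polygon with vertices (8,10), (8,7), (5,7), (5,5), (5,2), (4,2), (4,10).
By the shoelace formula its area is 17.00.

17.00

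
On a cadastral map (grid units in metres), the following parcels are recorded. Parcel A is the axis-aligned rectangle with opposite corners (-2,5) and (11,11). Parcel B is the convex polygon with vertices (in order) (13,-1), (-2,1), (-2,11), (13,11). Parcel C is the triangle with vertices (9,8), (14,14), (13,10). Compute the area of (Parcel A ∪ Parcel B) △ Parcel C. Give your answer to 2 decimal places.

|Parcel A ∪ Parcel B| = 165.
|(Parcel A ∪ Parcel B) ∩ Parcel C| = 4.25.
|(Parcel A ∪ Parcel B) △ Parcel C| = 165 + 7 − 8.5 = 163.50.

163.50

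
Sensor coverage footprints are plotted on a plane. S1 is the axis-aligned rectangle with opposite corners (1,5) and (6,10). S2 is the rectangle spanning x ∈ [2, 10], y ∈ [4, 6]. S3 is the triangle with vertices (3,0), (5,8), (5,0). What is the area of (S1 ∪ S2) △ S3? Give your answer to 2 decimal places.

|S1 ∪ S2| = 37.
|(S1 ∪ S2) ∩ S3| = 2.
|(S1 ∪ S2) △ S3| = 37 + 8 − 4 = 41.00.

41.00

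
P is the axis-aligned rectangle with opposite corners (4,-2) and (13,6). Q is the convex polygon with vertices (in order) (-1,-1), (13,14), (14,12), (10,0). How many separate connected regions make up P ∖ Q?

P ∖ Q splits into 2 disjoint pieces (area 28.3636, area 1.2595).

2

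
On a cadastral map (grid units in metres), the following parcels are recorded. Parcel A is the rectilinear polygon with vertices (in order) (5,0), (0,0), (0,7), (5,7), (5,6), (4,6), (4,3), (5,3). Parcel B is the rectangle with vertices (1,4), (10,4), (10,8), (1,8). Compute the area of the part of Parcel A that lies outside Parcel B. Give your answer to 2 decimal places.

22.00

|Parcel A| = 32, |Parcel A∩Parcel B| = 10.
|Parcel A ∖ Parcel B| = |Parcel A| − |Parcel A∩Parcel B| = 32 − 10 = 22.00.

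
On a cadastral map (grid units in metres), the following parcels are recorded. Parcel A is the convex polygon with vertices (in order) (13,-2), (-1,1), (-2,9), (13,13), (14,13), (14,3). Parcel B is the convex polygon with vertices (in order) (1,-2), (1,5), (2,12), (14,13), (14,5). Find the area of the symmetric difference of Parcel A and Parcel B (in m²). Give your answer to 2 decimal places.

|Parcel A| = 179.5, |Parcel B| = 139, |Parcel A∩Parcel B| = 124.1364.
|Parcel A △ Parcel B| = |Parcel A| + |Parcel B| − 2·|Parcel A∩Parcel B| = 179.5 + 139 − 248.2729 = 70.23.

70.23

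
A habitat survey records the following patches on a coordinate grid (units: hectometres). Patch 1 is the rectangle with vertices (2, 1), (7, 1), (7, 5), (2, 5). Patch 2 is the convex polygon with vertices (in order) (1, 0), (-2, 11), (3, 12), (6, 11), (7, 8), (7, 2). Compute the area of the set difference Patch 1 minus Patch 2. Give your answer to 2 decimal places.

1.50

|Patch 1| = 20, |Patch 1∩Patch 2| = 18.5.
|Patch 1 ∖ Patch 2| = |Patch 1| − |Patch 1∩Patch 2| = 20 − 18.5 = 1.50.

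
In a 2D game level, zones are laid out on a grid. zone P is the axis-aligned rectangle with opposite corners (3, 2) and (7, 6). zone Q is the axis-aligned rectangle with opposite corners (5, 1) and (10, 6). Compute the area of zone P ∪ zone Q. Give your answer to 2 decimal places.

33.00

By inclusion–exclusion:
Individual areas: |zone P| = 16, |zone Q| = 25.
|zone P∩zone Q|: x∈[5,7], y∈[2,6] → 2·4 = 8.
|zone P ∪ zone Q| = 41 − 8 = 33.00.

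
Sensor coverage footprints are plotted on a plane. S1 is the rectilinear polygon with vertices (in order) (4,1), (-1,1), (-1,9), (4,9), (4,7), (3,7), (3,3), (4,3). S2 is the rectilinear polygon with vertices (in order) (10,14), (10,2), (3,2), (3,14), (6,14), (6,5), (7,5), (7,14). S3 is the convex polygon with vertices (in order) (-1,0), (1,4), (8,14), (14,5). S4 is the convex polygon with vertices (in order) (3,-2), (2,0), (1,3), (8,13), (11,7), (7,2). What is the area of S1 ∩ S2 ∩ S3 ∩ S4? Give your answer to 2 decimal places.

1.03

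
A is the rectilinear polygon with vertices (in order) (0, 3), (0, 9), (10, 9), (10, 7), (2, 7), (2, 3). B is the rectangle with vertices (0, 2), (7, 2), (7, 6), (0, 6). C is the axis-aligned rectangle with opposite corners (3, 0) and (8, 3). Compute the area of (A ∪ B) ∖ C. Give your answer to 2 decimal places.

46.00

|A ∪ B| = 50.
|(A ∪ B) ∩ C| = 4.
|(A ∪ B) ∖ C| = 50 − 4 = 46.00.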